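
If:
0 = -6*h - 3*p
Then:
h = -p/2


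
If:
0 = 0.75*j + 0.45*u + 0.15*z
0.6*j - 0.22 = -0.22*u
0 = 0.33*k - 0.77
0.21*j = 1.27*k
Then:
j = 14.11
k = 2.33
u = -37.48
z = 41.90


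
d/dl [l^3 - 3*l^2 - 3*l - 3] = 3*l^2 - 6*l - 3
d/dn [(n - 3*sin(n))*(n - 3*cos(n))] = -3*sqrt(2)*n*cos(n + pi/4) + 2*n - 3*sqrt(2)*sin(n + pi/4) + 9*cos(2*n)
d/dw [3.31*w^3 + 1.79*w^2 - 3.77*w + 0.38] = 9.93*w^2 + 3.58*w - 3.77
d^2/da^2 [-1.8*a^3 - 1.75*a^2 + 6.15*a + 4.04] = -10.8*a - 3.5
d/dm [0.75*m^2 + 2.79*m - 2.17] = 1.5*m + 2.79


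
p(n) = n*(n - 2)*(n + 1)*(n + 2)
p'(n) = n*(n - 2)*(n + 1) + n*(n - 2)*(n + 2) + n*(n + 1)*(n + 2) + (n - 2)*(n + 1)*(n + 2) = 4*n^3 + 3*n^2 - 8*n - 4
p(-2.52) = 9.00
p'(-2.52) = -28.80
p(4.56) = 425.78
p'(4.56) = 401.18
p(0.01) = -0.04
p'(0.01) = -4.08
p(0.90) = -5.45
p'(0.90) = -5.85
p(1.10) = -6.44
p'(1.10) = -3.85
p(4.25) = 313.77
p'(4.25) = 323.25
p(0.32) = -1.65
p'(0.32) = -6.12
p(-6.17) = 1086.76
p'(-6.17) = -779.97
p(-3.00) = 30.00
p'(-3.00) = -61.00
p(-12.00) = 18480.00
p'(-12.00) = -6388.00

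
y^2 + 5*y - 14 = (y - 2)*(y + 7)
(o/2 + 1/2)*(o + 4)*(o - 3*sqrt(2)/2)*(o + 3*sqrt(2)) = o^4/2 + 3*sqrt(2)*o^3/4 + 5*o^3/2 - 5*o^2/2 + 15*sqrt(2)*o^2/4 - 45*o/2 + 3*sqrt(2)*o - 18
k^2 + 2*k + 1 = (k + 1)^2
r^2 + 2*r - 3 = (r - 1)*(r + 3)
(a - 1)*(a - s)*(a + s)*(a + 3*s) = a^4 + 3*a^3*s - a^3 - a^2*s^2 - 3*a^2*s - 3*a*s^3 + a*s^2 + 3*s^3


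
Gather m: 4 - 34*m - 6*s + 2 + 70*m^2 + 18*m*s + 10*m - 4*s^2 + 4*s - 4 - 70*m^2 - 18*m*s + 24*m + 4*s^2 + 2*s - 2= 0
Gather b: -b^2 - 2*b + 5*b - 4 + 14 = -b^2 + 3*b + 10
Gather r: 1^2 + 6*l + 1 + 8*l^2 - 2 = 8*l^2 + 6*l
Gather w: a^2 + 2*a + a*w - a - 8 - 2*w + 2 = a^2 + a + w*(a - 2) - 6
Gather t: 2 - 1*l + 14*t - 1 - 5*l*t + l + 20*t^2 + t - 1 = 20*t^2 + t*(15 - 5*l)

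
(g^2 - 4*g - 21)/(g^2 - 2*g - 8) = (-g^2 + 4*g + 21)/(-g^2 + 2*g + 8)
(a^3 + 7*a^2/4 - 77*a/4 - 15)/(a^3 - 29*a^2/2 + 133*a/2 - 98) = (4*a^2 + 23*a + 15)/(2*(2*a^2 - 21*a + 49))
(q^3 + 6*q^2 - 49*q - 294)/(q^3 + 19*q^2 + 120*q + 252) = (q - 7)/(q + 6)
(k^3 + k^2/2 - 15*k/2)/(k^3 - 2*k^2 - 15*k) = (k - 5/2)/(k - 5)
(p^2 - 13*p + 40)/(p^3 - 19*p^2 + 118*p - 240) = 1/(p - 6)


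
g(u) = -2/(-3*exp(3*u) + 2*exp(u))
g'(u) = -2*(9*exp(3*u) - 2*exp(u))/(-3*exp(3*u) + 2*exp(u))^2 = 2*(2 - 9*exp(2*u))*exp(-u)/(3*exp(2*u) - 2)^2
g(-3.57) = -35.56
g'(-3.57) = 35.47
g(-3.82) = -45.64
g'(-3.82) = 45.57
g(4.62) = 0.00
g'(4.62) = -0.00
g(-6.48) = -651.97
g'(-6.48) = 651.97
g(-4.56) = -95.60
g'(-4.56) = 95.57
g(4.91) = 0.00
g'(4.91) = -0.00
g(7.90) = 0.00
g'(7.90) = -0.00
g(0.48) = 0.21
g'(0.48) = -0.78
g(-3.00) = -20.16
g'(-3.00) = 20.01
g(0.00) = 2.00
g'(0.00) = -14.00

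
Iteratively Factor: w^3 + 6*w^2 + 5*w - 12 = (w + 3)*(w^2 + 3*w - 4) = (w - 1)*(w + 3)*(w + 4)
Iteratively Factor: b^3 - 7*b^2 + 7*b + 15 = (b - 3)*(b^2 - 4*b - 5) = (b - 5)*(b - 3)*(b + 1)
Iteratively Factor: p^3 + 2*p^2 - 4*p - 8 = (p + 2)*(p^2 - 4) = (p + 2)^2*(p - 2)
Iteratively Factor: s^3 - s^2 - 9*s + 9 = (s + 3)*(s^2 - 4*s + 3) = (s - 3)*(s + 3)*(s - 1)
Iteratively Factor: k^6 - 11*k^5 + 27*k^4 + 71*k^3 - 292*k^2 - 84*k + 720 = (k - 3)*(k^5 - 8*k^4 + 3*k^3 + 80*k^2 - 52*k - 240) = (k - 3)*(k + 2)*(k^4 - 10*k^3 + 23*k^2 + 34*k - 120) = (k - 4)*(k - 3)*(k + 2)*(k^3 - 6*k^2 - k + 30) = (k - 5)*(k - 4)*(k - 3)*(k + 2)*(k^2 - k - 6) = (k - 5)*(k - 4)*(k - 3)*(k + 2)^2*(k - 3)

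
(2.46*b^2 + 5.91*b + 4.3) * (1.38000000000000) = 3.3948*b^2 + 8.1558*b + 5.934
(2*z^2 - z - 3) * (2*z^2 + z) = 4*z^4 - 7*z^2 - 3*z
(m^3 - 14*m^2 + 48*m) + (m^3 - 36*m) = 2*m^3 - 14*m^2 + 12*m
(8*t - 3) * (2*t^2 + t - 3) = 16*t^3 + 2*t^2 - 27*t + 9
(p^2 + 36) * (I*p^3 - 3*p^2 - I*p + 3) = I*p^5 - 3*p^4 + 35*I*p^3 - 105*p^2 - 36*I*p + 108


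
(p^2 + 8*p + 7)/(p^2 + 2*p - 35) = (p + 1)/(p - 5)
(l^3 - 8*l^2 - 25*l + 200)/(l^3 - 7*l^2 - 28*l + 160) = (l - 5)/(l - 4)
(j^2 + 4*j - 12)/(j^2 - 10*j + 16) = (j + 6)/(j - 8)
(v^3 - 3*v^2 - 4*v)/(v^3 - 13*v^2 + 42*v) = (v^2 - 3*v - 4)/(v^2 - 13*v + 42)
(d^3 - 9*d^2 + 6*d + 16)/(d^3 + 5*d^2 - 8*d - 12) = (d - 8)/(d + 6)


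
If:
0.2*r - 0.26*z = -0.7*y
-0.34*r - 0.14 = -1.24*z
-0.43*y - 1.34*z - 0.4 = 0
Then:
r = -1.97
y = 0.40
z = -0.43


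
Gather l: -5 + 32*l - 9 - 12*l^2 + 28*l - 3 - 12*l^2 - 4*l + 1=-24*l^2 + 56*l - 16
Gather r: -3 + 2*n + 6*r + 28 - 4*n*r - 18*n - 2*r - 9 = -16*n + r*(4 - 4*n) + 16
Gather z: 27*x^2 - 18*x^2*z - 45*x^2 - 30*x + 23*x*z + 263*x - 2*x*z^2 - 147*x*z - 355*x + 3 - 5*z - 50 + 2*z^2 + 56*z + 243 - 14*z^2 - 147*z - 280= -18*x^2 - 122*x + z^2*(-2*x - 12) + z*(-18*x^2 - 124*x - 96) - 84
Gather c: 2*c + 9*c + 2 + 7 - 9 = 11*c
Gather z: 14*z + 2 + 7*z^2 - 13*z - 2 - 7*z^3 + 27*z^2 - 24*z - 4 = -7*z^3 + 34*z^2 - 23*z - 4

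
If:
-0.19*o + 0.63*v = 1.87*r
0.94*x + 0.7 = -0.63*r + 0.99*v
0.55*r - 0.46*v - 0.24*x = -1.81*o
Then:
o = 0.321947036284994*x + 0.13915639314864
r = 0.365540265727993*x + 0.285220491232633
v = 1.18211148223094*x + 0.888574656036928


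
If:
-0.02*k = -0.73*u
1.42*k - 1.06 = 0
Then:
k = 0.75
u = 0.02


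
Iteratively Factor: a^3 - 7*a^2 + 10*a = (a - 2)*(a^2 - 5*a) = (a - 5)*(a - 2)*(a)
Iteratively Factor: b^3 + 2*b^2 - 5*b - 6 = (b - 2)*(b^2 + 4*b + 3) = (b - 2)*(b + 1)*(b + 3)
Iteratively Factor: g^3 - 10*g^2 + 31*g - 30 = (g - 2)*(g^2 - 8*g + 15) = (g - 5)*(g - 2)*(g - 3)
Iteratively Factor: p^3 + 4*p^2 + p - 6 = (p + 2)*(p^2 + 2*p - 3) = (p - 1)*(p + 2)*(p + 3)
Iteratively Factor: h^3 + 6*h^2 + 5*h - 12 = (h + 3)*(h^2 + 3*h - 4) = (h - 1)*(h + 3)*(h + 4)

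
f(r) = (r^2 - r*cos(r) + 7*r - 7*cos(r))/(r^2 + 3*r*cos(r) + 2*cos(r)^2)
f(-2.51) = -0.56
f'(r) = (r*sin(r) + 2*r + 7*sin(r) - cos(r) + 7)/(r^2 + 3*r*cos(r) + 2*cos(r)^2) + (r^2 - r*cos(r) + 7*r - 7*cos(r))*(3*r*sin(r) - 2*r + 4*sin(r)*cos(r) - 3*cos(r))/(r^2 + 3*r*cos(r) + 2*cos(r)^2)^2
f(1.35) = 3.37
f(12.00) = 1.21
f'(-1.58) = -11.13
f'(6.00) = -0.19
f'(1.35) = 8.02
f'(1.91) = 16.84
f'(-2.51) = -0.55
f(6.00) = 1.19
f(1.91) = 10.18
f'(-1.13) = -608.94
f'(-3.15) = -0.09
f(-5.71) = -0.43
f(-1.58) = -3.35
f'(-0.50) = 107.75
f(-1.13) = -46.96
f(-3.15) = -0.39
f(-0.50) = -18.89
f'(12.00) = -0.21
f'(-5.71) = -0.26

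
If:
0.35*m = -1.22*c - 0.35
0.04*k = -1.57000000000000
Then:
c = -0.286885245901639*m - 0.286885245901639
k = -39.25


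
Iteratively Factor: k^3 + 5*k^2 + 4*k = (k + 4)*(k^2 + k) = k*(k + 4)*(k + 1)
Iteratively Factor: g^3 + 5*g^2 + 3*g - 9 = (g - 1)*(g^2 + 6*g + 9) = (g - 1)*(g + 3)*(g + 3)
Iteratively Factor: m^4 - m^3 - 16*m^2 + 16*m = (m - 4)*(m^3 + 3*m^2 - 4*m) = m*(m - 4)*(m^2 + 3*m - 4) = m*(m - 4)*(m + 4)*(m - 1)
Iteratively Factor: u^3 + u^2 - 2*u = (u - 1)*(u^2 + 2*u) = (u - 1)*(u + 2)*(u)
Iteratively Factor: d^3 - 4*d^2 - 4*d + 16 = (d + 2)*(d^2 - 6*d + 8) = (d - 4)*(d + 2)*(d - 2)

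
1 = 1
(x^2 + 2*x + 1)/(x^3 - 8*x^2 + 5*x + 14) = (x + 1)/(x^2 - 9*x + 14)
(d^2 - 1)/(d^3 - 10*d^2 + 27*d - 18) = (d + 1)/(d^2 - 9*d + 18)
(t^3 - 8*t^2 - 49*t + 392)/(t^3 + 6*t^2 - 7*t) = (t^2 - 15*t + 56)/(t*(t - 1))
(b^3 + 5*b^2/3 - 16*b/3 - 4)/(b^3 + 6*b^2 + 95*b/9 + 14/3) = 3*(b - 2)/(3*b + 7)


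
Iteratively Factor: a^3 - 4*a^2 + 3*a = (a)*(a^2 - 4*a + 3) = a*(a - 1)*(a - 3)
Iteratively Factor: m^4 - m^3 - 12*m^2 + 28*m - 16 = (m - 2)*(m^3 + m^2 - 10*m + 8) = (m - 2)^2*(m^2 + 3*m - 4) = (m - 2)^2*(m - 1)*(m + 4)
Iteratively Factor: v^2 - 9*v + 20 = (v - 5)*(v - 4)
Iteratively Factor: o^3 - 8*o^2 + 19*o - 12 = (o - 1)*(o^2 - 7*o + 12) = (o - 3)*(o - 1)*(o - 4)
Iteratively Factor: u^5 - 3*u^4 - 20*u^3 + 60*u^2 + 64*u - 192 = (u + 4)*(u^4 - 7*u^3 + 8*u^2 + 28*u - 48) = (u - 4)*(u + 4)*(u^3 - 3*u^2 - 4*u + 12) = (u - 4)*(u + 2)*(u + 4)*(u^2 - 5*u + 6) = (u - 4)*(u - 3)*(u + 2)*(u + 4)*(u - 2)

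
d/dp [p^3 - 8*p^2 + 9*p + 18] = 3*p^2 - 16*p + 9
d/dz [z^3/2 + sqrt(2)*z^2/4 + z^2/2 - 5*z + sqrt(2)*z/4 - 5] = 3*z^2/2 + sqrt(2)*z/2 + z - 5 + sqrt(2)/4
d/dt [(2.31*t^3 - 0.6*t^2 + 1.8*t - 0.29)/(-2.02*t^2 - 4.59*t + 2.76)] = (-4.6662*t^4 - 21.2058*t^3 + 25.5168*t^2 - 4.4836*t + 3.6369)/(4.0804*t^4 + 18.5436*t^3 + 9.9177*t^2 - 25.3368*t + 7.6176)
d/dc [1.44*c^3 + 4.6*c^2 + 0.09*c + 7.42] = 4.32*c^2 + 9.2*c + 0.09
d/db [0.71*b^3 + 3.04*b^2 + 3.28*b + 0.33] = 2.13*b^2 + 6.08*b + 3.28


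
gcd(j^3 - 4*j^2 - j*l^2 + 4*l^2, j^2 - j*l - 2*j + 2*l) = j - l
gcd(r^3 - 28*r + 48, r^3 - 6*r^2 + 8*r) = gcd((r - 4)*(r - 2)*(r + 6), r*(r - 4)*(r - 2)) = r^2 - 6*r + 8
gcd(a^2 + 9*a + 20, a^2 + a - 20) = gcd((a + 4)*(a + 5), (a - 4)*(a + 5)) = a + 5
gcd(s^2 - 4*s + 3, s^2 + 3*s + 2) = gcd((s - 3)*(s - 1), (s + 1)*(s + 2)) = 1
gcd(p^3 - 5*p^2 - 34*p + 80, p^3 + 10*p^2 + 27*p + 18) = 1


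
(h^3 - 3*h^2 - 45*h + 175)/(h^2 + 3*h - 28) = (h^2 - 10*h + 25)/(h - 4)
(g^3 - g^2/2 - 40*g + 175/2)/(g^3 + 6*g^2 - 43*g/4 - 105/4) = 2*(g - 5)/(2*g + 3)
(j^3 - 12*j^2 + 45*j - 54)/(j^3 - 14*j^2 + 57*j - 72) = (j - 6)/(j - 8)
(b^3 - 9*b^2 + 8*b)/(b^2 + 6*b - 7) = b*(b - 8)/(b + 7)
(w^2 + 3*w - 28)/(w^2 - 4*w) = (w + 7)/w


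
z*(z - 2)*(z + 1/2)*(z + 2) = z^4 + z^3/2 - 4*z^2 - 2*z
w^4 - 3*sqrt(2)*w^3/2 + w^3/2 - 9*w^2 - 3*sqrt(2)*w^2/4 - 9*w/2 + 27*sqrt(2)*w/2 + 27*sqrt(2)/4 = (w - 3)*(w + 1/2)*(w + 3)*(w - 3*sqrt(2)/2)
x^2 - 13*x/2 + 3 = (x - 6)*(x - 1/2)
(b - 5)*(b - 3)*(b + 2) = b^3 - 6*b^2 - b + 30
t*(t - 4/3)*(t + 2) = t^3 + 2*t^2/3 - 8*t/3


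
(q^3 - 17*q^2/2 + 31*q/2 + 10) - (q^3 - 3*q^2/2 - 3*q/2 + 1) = -7*q^2 + 17*q + 9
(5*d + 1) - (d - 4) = 4*d + 5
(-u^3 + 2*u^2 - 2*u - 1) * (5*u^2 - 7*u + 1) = -5*u^5 + 17*u^4 - 25*u^3 + 11*u^2 + 5*u - 1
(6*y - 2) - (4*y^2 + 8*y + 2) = -4*y^2 - 2*y - 4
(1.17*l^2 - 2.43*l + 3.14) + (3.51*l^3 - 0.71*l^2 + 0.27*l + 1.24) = 3.51*l^3 + 0.46*l^2 - 2.16*l + 4.38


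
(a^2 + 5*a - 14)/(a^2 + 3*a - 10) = (a + 7)/(a + 5)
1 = 1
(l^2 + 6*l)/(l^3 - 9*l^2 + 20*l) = (l + 6)/(l^2 - 9*l + 20)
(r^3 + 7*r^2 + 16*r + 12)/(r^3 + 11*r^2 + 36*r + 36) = (r + 2)/(r + 6)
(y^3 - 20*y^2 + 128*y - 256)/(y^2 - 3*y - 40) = (y^2 - 12*y + 32)/(y + 5)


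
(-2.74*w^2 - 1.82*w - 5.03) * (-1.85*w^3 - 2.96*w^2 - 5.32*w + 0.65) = 5.069*w^5 + 11.4774*w^4 + 29.2695*w^3 + 22.7902*w^2 + 25.5766*w - 3.2695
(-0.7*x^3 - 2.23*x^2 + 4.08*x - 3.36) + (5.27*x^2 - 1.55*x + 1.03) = -0.7*x^3 + 3.04*x^2 + 2.53*x - 2.33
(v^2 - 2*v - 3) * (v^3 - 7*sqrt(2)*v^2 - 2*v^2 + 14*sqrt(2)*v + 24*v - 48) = v^5 - 7*sqrt(2)*v^4 - 4*v^4 + 25*v^3 + 28*sqrt(2)*v^3 - 90*v^2 - 7*sqrt(2)*v^2 - 42*sqrt(2)*v + 24*v + 144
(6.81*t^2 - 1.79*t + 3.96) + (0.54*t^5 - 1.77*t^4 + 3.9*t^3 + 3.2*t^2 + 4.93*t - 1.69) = 0.54*t^5 - 1.77*t^4 + 3.9*t^3 + 10.01*t^2 + 3.14*t + 2.27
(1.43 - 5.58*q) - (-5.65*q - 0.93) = 0.0700000000000003*q + 2.36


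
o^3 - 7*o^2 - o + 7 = (o - 7)*(o - 1)*(o + 1)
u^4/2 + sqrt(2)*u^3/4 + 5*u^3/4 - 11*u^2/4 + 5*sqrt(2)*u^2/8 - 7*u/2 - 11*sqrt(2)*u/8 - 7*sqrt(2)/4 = (u - 2)*(u + 7/2)*(sqrt(2)*u/2 + 1/2)*(sqrt(2)*u/2 + sqrt(2)/2)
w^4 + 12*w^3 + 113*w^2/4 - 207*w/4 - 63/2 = (w - 3/2)*(w + 1/2)*(w + 6)*(w + 7)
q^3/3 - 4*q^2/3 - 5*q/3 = q*(q/3 + 1/3)*(q - 5)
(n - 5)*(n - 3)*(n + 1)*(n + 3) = n^4 - 4*n^3 - 14*n^2 + 36*n + 45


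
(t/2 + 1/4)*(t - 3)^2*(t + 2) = t^4/2 - 7*t^3/4 - 5*t^2/2 + 33*t/4 + 9/2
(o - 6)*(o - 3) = o^2 - 9*o + 18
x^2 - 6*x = x*(x - 6)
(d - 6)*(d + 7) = d^2 + d - 42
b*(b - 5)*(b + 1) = b^3 - 4*b^2 - 5*b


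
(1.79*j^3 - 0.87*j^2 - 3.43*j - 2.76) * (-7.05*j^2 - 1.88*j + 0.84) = -12.6195*j^5 + 2.7683*j^4 + 27.3207*j^3 + 25.1756*j^2 + 2.3076*j - 2.3184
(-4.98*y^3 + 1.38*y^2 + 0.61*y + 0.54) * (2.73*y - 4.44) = -13.5954*y^4 + 25.8786*y^3 - 4.4619*y^2 - 1.2342*y - 2.3976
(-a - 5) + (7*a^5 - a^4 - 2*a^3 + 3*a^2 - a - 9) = 7*a^5 - a^4 - 2*a^3 + 3*a^2 - 2*a - 14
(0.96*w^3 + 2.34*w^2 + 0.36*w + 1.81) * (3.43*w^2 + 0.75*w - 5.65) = 3.2928*w^5 + 8.7462*w^4 - 2.4342*w^3 - 6.7427*w^2 - 0.6765*w - 10.2265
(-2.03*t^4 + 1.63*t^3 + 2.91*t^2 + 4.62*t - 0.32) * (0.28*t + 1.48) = -0.5684*t^5 - 2.548*t^4 + 3.2272*t^3 + 5.6004*t^2 + 6.748*t - 0.4736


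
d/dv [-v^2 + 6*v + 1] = 6 - 2*v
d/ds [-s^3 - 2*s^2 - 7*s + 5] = -3*s^2 - 4*s - 7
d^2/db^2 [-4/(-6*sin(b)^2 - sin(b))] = 4*(-144*sin(b) - 18 + 215/sin(b) + 36/sin(b)^2 + 2/sin(b)^3)/(6*sin(b) + 1)^3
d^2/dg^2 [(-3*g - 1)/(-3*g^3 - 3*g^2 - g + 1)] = 2*((3*g + 1)*(9*g^2 + 6*g + 1)^2 - 3*(9*g^2 + 6*g + (3*g + 1)^2 + 1)*(3*g^3 + 3*g^2 + g - 1))/(3*g^3 + 3*g^2 + g - 1)^3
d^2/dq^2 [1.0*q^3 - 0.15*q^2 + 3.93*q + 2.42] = 6.0*q - 0.3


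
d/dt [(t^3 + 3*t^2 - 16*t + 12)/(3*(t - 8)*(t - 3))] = (t^4 - 22*t^3 + 55*t^2 + 120*t - 252)/(3*(t^4 - 22*t^3 + 169*t^2 - 528*t + 576))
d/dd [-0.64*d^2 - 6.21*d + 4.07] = -1.28*d - 6.21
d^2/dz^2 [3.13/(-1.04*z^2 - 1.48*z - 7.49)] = (6.770816*z^2 + 9.635392*z - 3.13*(2.08*z + 1.48)*(4.16*z + 2.96) + 48.762896)/(1.04*z^2 + 1.48*z + 7.49)^3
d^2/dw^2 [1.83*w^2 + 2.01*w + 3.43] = 3.66000000000000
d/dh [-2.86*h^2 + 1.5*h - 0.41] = 1.5 - 5.72*h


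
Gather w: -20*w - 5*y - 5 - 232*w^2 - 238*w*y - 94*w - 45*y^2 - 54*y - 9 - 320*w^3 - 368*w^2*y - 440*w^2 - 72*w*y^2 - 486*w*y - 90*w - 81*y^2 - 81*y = -320*w^3 + w^2*(-368*y - 672) + w*(-72*y^2 - 724*y - 204) - 126*y^2 - 140*y - 14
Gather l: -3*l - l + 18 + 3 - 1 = 20 - 4*l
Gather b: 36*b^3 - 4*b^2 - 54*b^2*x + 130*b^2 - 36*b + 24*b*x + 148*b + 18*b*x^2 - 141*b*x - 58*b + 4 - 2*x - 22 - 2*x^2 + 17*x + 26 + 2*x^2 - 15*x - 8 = 36*b^3 + b^2*(126 - 54*x) + b*(18*x^2 - 117*x + 54)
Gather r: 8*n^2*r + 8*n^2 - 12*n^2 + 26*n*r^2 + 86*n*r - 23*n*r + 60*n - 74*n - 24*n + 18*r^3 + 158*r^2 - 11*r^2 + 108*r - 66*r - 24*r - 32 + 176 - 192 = -4*n^2 - 38*n + 18*r^3 + r^2*(26*n + 147) + r*(8*n^2 + 63*n + 18) - 48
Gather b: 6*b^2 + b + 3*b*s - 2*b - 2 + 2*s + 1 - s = 6*b^2 + b*(3*s - 1) + s - 1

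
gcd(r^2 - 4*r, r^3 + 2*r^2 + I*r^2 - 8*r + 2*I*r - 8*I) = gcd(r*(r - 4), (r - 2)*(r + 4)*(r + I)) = 1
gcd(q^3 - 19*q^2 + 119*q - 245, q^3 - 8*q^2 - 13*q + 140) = q^2 - 12*q + 35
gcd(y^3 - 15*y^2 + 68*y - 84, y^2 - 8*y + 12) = y^2 - 8*y + 12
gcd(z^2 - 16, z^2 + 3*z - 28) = z - 4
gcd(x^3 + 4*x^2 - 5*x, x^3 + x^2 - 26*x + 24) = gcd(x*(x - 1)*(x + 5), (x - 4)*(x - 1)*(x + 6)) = x - 1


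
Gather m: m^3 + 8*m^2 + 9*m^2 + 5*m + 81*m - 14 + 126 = m^3 + 17*m^2 + 86*m + 112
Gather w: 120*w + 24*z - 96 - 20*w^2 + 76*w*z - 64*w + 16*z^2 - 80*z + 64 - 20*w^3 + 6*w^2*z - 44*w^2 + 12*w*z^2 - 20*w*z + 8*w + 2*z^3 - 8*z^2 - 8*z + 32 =-20*w^3 + w^2*(6*z - 64) + w*(12*z^2 + 56*z + 64) + 2*z^3 + 8*z^2 - 64*z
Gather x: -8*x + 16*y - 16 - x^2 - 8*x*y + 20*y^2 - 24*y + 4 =-x^2 + x*(-8*y - 8) + 20*y^2 - 8*y - 12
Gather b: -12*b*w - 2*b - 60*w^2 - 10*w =b*(-12*w - 2) - 60*w^2 - 10*w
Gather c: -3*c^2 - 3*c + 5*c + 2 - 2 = -3*c^2 + 2*c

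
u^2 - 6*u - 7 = (u - 7)*(u + 1)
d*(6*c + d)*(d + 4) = 6*c*d^2 + 24*c*d + d^3 + 4*d^2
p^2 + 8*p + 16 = (p + 4)^2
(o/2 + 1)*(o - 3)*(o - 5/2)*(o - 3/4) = o^4/2 - 17*o^3/8 - 7*o^2/16 + 141*o/16 - 45/8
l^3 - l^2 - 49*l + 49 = (l - 7)*(l - 1)*(l + 7)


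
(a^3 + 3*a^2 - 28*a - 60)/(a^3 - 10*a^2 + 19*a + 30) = (a^2 + 8*a + 12)/(a^2 - 5*a - 6)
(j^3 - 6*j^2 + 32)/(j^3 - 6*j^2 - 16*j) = (j^2 - 8*j + 16)/(j*(j - 8))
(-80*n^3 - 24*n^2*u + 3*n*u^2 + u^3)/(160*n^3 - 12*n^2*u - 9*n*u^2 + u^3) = (4*n + u)/(-8*n + u)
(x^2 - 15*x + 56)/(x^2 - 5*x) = (x^2 - 15*x + 56)/(x*(x - 5))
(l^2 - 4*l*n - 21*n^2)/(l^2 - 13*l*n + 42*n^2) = (l + 3*n)/(l - 6*n)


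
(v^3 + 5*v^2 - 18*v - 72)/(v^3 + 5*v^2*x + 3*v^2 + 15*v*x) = (v^2 + 2*v - 24)/(v*(v + 5*x))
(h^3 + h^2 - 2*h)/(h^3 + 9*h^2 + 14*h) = (h - 1)/(h + 7)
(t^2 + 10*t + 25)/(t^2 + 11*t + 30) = (t + 5)/(t + 6)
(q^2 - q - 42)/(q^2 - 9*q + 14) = (q + 6)/(q - 2)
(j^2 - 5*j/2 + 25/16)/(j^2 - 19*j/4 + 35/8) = (4*j - 5)/(2*(2*j - 7))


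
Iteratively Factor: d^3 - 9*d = (d + 3)*(d^2 - 3*d) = (d - 3)*(d + 3)*(d)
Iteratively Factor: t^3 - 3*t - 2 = (t + 1)*(t^2 - t - 2) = (t + 1)^2*(t - 2)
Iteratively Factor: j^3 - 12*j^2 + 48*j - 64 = (j - 4)*(j^2 - 8*j + 16) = (j - 4)^2*(j - 4)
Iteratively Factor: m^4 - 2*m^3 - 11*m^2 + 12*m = (m + 3)*(m^3 - 5*m^2 + 4*m) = m*(m + 3)*(m^2 - 5*m + 4) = m*(m - 1)*(m + 3)*(m - 4)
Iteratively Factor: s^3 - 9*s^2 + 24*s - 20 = (s - 2)*(s^2 - 7*s + 10) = (s - 5)*(s - 2)*(s - 2)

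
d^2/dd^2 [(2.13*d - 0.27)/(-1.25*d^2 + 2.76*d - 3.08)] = (-(2.13*d - 0.27)*(2.5*d - 2.76)*(5.0*d - 5.52) + (15.975*d - 12.4326)*(1.25*d^2 - 2.76*d + 3.08))/(1.25*d^2 - 2.76*d + 3.08)^3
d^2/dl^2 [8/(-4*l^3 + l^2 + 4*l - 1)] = 16*((12*l - 1)*(4*l^3 - l^2 - 4*l + 1) - 4*(-6*l^2 + l + 2)^2)/(4*l^3 - l^2 - 4*l + 1)^3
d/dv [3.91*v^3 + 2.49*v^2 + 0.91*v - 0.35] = 11.73*v^2 + 4.98*v + 0.91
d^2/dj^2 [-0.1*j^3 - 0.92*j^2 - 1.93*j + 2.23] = -0.6*j - 1.84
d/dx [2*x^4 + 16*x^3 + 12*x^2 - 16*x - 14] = 8*x^3 + 48*x^2 + 24*x - 16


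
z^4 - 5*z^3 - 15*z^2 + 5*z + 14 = (z - 7)*(z - 1)*(z + 1)*(z + 2)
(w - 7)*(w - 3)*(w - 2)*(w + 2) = w^4 - 10*w^3 + 17*w^2 + 40*w - 84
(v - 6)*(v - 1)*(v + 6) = v^3 - v^2 - 36*v + 36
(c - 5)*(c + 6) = c^2 + c - 30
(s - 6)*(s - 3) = s^2 - 9*s + 18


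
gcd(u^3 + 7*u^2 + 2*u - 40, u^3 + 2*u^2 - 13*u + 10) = u^2 + 3*u - 10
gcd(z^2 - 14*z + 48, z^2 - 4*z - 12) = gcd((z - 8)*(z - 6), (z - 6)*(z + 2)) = z - 6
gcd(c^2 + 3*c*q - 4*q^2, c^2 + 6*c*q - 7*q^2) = -c + q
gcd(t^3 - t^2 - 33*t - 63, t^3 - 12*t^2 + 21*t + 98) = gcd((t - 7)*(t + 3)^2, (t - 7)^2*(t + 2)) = t - 7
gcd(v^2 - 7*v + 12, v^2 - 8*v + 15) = v - 3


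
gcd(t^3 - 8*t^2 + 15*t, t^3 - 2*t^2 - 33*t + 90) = t^2 - 8*t + 15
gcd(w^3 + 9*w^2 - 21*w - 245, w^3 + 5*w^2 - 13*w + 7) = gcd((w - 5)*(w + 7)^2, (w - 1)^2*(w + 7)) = w + 7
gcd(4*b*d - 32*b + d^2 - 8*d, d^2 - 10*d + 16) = d - 8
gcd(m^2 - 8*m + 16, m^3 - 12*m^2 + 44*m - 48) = m - 4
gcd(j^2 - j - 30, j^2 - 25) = j + 5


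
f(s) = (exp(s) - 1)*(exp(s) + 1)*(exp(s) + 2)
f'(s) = (exp(s) - 1)*(exp(s) + 1)*exp(s) + (exp(s) - 1)*(exp(s) + 2)*exp(s) + (exp(s) + 1)*(exp(s) + 2)*exp(s) = (3*exp(2*s) + 4*exp(s) - 1)*exp(s)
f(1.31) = 72.67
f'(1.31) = 203.96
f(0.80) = 16.70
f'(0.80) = 50.66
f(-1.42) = -2.11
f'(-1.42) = 0.03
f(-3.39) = -2.03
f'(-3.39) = -0.03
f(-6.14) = -2.00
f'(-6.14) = -0.00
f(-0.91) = -2.01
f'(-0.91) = 0.44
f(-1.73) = -2.11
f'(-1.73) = -0.03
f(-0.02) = -0.12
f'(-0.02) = 5.69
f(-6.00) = -2.00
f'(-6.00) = 0.00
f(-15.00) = -2.00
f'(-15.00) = 0.00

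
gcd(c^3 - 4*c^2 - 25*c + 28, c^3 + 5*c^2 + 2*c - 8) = c^2 + 3*c - 4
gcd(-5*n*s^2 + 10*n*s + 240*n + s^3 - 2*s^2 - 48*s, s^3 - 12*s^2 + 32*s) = s - 8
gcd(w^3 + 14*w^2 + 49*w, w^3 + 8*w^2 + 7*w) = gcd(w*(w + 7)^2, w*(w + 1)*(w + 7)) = w^2 + 7*w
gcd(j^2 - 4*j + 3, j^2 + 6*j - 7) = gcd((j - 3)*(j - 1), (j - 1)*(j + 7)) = j - 1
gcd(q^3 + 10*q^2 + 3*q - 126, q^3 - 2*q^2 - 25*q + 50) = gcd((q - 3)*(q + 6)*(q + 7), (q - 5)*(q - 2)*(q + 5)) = 1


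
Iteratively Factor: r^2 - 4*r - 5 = (r + 1)*(r - 5)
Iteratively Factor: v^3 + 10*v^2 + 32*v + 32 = (v + 2)*(v^2 + 8*v + 16) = (v + 2)*(v + 4)*(v + 4)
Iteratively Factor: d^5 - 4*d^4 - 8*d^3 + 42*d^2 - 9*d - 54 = (d - 2)*(d^4 - 2*d^3 - 12*d^2 + 18*d + 27) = (d - 3)*(d - 2)*(d^3 + d^2 - 9*d - 9) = (d - 3)*(d - 2)*(d + 3)*(d^2 - 2*d - 3) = (d - 3)^2*(d - 2)*(d + 3)*(d + 1)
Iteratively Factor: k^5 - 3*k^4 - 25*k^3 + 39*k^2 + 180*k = (k + 3)*(k^4 - 6*k^3 - 7*k^2 + 60*k) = (k - 4)*(k + 3)*(k^3 - 2*k^2 - 15*k) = (k - 4)*(k + 3)^2*(k^2 - 5*k) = (k - 5)*(k - 4)*(k + 3)^2*(k)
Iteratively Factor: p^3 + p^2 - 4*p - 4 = (p - 2)*(p^2 + 3*p + 2) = (p - 2)*(p + 1)*(p + 2)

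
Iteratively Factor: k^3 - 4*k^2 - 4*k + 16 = (k - 2)*(k^2 - 2*k - 8) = (k - 4)*(k - 2)*(k + 2)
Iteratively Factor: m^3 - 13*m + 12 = (m + 4)*(m^2 - 4*m + 3) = (m - 1)*(m + 4)*(m - 3)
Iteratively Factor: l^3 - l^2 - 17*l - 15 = (l + 1)*(l^2 - 2*l - 15) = (l - 5)*(l + 1)*(l + 3)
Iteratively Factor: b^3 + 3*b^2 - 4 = (b + 2)*(b^2 + b - 2) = (b + 2)^2*(b - 1)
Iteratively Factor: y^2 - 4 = (y + 2)*(y - 2)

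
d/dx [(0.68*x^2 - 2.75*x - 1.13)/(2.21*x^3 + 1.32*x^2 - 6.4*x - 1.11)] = (-1.5028*x^4 + 12.155*x^3 + 6.7699*x^2 + 1.4736*x - 4.1795)/(4.8841*x^6 + 5.8344*x^5 - 26.5456*x^4 - 21.8022*x^3 + 38.0296*x^2 + 14.208*x + 1.2321)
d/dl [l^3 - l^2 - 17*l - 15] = 3*l^2 - 2*l - 17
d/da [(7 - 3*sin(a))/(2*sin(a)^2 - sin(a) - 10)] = (6*sin(a)^2 - 28*sin(a) + 37)*cos(a)/(sin(a) + cos(2*a) + 9)^2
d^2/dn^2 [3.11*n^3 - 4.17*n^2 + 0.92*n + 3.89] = 18.66*n - 8.34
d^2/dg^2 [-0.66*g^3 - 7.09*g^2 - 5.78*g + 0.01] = -3.96*g - 14.18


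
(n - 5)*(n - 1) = n^2 - 6*n + 5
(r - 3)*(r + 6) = r^2 + 3*r - 18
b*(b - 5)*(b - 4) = b^3 - 9*b^2 + 20*b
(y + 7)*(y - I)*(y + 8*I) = y^3 + 7*y^2 + 7*I*y^2 + 8*y + 49*I*y + 56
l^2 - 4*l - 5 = (l - 5)*(l + 1)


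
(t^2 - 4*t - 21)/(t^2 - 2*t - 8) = (-t^2 + 4*t + 21)/(-t^2 + 2*t + 8)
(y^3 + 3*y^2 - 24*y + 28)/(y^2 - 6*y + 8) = (y^2 + 5*y - 14)/(y - 4)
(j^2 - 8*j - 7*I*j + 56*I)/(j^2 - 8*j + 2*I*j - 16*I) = (j - 7*I)/(j + 2*I)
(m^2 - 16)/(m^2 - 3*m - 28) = (m - 4)/(m - 7)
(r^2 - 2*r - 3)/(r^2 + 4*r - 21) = (r + 1)/(r + 7)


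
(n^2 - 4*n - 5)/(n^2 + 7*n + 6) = (n - 5)/(n + 6)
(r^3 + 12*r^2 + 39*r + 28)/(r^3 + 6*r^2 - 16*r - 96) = (r^2 + 8*r + 7)/(r^2 + 2*r - 24)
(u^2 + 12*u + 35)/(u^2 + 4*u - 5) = (u + 7)/(u - 1)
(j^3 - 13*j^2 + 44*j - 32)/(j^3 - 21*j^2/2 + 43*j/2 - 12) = 2*(j - 4)/(2*j - 3)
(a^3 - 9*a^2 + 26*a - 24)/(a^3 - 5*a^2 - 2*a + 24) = (a - 2)/(a + 2)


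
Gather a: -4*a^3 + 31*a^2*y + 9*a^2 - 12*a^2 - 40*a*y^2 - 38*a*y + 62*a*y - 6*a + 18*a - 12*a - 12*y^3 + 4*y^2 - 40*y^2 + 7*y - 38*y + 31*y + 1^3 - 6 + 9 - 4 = -4*a^3 + a^2*(31*y - 3) + a*(-40*y^2 + 24*y) - 12*y^3 - 36*y^2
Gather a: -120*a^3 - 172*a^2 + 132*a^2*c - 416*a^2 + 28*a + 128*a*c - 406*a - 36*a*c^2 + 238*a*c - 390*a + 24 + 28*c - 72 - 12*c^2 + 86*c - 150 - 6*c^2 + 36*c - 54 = -120*a^3 + a^2*(132*c - 588) + a*(-36*c^2 + 366*c - 768) - 18*c^2 + 150*c - 252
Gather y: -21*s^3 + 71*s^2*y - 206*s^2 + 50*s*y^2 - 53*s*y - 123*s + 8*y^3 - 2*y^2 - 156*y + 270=-21*s^3 - 206*s^2 - 123*s + 8*y^3 + y^2*(50*s - 2) + y*(71*s^2 - 53*s - 156) + 270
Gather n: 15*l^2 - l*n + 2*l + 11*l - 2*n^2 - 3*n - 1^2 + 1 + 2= 15*l^2 + 13*l - 2*n^2 + n*(-l - 3) + 2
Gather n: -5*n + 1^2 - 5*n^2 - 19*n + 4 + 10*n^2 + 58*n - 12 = 5*n^2 + 34*n - 7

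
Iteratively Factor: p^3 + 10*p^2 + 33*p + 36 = (p + 3)*(p^2 + 7*p + 12) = (p + 3)*(p + 4)*(p + 3)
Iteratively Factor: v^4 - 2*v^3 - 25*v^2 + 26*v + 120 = (v + 2)*(v^3 - 4*v^2 - 17*v + 60) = (v + 2)*(v + 4)*(v^2 - 8*v + 15) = (v - 5)*(v + 2)*(v + 4)*(v - 3)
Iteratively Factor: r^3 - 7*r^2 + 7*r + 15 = (r + 1)*(r^2 - 8*r + 15) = (r - 3)*(r + 1)*(r - 5)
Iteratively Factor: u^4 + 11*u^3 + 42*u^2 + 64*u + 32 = (u + 1)*(u^3 + 10*u^2 + 32*u + 32) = (u + 1)*(u + 4)*(u^2 + 6*u + 8) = (u + 1)*(u + 4)^2*(u + 2)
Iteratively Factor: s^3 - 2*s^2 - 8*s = (s)*(s^2 - 2*s - 8) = s*(s + 2)*(s - 4)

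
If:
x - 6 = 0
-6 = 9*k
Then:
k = -2/3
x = 6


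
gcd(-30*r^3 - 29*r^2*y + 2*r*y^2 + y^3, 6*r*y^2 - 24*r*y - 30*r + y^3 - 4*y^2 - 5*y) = 6*r + y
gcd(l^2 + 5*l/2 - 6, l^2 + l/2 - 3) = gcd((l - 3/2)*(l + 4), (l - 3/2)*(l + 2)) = l - 3/2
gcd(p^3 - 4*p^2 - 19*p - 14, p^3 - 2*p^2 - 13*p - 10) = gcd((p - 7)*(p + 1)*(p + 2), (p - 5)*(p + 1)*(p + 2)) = p^2 + 3*p + 2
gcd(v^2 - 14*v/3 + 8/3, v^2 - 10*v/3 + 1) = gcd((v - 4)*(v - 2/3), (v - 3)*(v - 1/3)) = 1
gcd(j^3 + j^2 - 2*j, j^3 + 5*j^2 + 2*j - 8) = j^2 + j - 2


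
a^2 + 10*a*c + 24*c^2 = (a + 4*c)*(a + 6*c)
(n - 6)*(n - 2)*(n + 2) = n^3 - 6*n^2 - 4*n + 24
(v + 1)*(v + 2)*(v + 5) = v^3 + 8*v^2 + 17*v + 10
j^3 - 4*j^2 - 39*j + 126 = (j - 7)*(j - 3)*(j + 6)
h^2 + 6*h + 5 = (h + 1)*(h + 5)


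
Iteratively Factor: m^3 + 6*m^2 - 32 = (m + 4)*(m^2 + 2*m - 8) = (m + 4)^2*(m - 2)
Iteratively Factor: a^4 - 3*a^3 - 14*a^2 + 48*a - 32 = (a - 1)*(a^3 - 2*a^2 - 16*a + 32) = (a - 4)*(a - 1)*(a^2 + 2*a - 8) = (a - 4)*(a - 2)*(a - 1)*(a + 4)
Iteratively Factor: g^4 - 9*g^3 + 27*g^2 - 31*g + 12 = (g - 3)*(g^3 - 6*g^2 + 9*g - 4) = (g - 3)*(g - 1)*(g^2 - 5*g + 4) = (g - 3)*(g - 1)^2*(g - 4)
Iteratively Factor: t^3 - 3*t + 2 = (t + 2)*(t^2 - 2*t + 1) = (t - 1)*(t + 2)*(t - 1)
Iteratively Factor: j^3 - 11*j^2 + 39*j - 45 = (j - 3)*(j^2 - 8*j + 15) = (j - 3)^2*(j - 5)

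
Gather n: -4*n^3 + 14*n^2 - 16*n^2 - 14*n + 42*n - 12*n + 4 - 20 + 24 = -4*n^3 - 2*n^2 + 16*n + 8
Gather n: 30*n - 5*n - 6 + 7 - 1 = 25*n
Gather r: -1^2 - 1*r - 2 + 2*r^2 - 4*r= 2*r^2 - 5*r - 3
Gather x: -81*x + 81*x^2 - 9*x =81*x^2 - 90*x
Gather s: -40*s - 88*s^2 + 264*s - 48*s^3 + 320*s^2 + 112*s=-48*s^3 + 232*s^2 + 336*s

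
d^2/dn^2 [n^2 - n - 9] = 2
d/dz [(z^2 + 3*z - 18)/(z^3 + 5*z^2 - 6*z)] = (-z^2 + 6*z - 3)/(z^2*(z^2 - 2*z + 1))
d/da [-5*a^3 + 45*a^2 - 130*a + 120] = -15*a^2 + 90*a - 130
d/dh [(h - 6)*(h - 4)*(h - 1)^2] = 4*h^3 - 36*h^2 + 90*h - 58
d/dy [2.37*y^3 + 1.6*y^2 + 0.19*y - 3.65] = 7.11*y^2 + 3.2*y + 0.19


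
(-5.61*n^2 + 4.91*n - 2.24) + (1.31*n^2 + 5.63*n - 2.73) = -4.3*n^2 + 10.54*n - 4.97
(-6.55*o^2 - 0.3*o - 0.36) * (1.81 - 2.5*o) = 16.375*o^3 - 11.1055*o^2 + 0.357*o - 0.6516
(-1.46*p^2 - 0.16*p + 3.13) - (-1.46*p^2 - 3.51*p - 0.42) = 3.35*p + 3.55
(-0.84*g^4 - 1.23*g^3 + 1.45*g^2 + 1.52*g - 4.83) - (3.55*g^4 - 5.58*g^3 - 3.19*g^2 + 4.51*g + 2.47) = -4.39*g^4 + 4.35*g^3 + 4.64*g^2 - 2.99*g - 7.3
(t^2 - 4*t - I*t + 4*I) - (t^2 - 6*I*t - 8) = -4*t + 5*I*t + 8 + 4*I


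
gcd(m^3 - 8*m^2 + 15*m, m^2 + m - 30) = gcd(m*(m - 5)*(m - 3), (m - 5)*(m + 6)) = m - 5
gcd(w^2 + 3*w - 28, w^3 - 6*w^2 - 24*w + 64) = 1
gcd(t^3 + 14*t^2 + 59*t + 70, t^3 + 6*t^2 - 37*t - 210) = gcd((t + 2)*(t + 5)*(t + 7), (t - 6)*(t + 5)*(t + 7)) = t^2 + 12*t + 35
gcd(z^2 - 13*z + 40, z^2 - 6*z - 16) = z - 8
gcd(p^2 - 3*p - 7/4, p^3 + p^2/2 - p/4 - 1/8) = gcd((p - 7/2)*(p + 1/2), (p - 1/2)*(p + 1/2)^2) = p + 1/2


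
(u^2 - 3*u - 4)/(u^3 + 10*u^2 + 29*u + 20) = (u - 4)/(u^2 + 9*u + 20)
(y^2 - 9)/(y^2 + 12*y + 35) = (y^2 - 9)/(y^2 + 12*y + 35)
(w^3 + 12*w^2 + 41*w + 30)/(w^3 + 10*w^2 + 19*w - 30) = (w + 1)/(w - 1)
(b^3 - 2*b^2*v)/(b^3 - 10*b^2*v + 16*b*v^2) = b/(b - 8*v)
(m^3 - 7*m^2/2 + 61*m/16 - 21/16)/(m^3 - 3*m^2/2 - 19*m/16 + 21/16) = (m - 1)/(m + 1)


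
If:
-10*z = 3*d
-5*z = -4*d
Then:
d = 0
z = 0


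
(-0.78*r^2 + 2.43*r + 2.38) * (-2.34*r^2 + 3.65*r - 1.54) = 1.8252*r^4 - 8.5332*r^3 + 4.5015*r^2 + 4.9448*r - 3.6652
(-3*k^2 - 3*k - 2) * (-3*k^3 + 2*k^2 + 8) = 9*k^5 + 3*k^4 - 28*k^2 - 24*k - 16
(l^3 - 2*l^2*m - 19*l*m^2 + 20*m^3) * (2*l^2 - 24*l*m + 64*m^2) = 2*l^5 - 28*l^4*m + 74*l^3*m^2 + 368*l^2*m^3 - 1696*l*m^4 + 1280*m^5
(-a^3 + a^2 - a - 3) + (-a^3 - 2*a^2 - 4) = -2*a^3 - a^2 - a - 7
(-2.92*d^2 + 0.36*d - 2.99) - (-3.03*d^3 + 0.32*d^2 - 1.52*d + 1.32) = 3.03*d^3 - 3.24*d^2 + 1.88*d - 4.31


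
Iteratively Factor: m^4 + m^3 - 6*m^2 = (m + 3)*(m^3 - 2*m^2) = m*(m + 3)*(m^2 - 2*m) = m*(m - 2)*(m + 3)*(m)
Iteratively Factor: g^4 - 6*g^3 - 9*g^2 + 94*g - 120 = (g - 2)*(g^3 - 4*g^2 - 17*g + 60) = (g - 5)*(g - 2)*(g^2 + g - 12) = (g - 5)*(g - 2)*(g + 4)*(g - 3)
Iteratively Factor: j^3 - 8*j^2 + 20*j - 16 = (j - 2)*(j^2 - 6*j + 8) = (j - 4)*(j - 2)*(j - 2)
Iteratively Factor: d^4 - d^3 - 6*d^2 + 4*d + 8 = (d - 2)*(d^3 + d^2 - 4*d - 4) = (d - 2)^2*(d^2 + 3*d + 2) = (d - 2)^2*(d + 1)*(d + 2)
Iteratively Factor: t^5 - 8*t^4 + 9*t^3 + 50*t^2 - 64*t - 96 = (t - 4)*(t^4 - 4*t^3 - 7*t^2 + 22*t + 24) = (t - 4)*(t - 3)*(t^3 - t^2 - 10*t - 8) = (t - 4)*(t - 3)*(t + 2)*(t^2 - 3*t - 4) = (t - 4)*(t - 3)*(t + 1)*(t + 2)*(t - 4)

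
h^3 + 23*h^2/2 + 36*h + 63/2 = (h + 3/2)*(h + 3)*(h + 7)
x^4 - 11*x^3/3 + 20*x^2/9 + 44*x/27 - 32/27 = (x - 8/3)*(x - 1)*(x - 2/3)*(x + 2/3)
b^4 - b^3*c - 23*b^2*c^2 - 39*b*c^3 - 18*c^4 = (b - 6*c)*(b + c)^2*(b + 3*c)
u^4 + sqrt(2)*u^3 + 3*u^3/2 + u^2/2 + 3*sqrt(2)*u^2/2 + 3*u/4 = u*(u + 3/2)*(u + sqrt(2)/2)^2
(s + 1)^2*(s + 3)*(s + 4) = s^4 + 9*s^3 + 27*s^2 + 31*s + 12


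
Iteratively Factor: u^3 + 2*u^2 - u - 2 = (u + 2)*(u^2 - 1) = (u + 1)*(u + 2)*(u - 1)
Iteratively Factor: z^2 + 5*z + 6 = (z + 3)*(z + 2)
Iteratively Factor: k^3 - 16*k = (k + 4)*(k^2 - 4*k) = k*(k + 4)*(k - 4)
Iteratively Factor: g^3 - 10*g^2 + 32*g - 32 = (g - 4)*(g^2 - 6*g + 8) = (g - 4)^2*(g - 2)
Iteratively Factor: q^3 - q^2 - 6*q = (q - 3)*(q^2 + 2*q) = (q - 3)*(q + 2)*(q)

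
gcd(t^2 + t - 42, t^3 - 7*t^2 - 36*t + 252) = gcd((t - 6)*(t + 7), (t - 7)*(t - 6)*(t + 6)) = t - 6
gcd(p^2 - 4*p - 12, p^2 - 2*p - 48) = 1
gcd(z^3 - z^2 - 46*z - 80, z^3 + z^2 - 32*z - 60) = z^2 + 7*z + 10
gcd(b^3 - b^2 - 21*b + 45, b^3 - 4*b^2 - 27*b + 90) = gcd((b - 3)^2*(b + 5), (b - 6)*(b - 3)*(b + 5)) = b^2 + 2*b - 15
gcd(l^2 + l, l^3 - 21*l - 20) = l + 1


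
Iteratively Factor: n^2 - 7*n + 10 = (n - 2)*(n - 5)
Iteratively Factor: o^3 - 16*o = (o + 4)*(o^2 - 4*o) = o*(o + 4)*(o - 4)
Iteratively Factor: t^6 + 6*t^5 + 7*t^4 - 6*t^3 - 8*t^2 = (t)*(t^5 + 6*t^4 + 7*t^3 - 6*t^2 - 8*t) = t*(t + 2)*(t^4 + 4*t^3 - t^2 - 4*t) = t^2*(t + 2)*(t^3 + 4*t^2 - t - 4) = t^2*(t - 1)*(t + 2)*(t^2 + 5*t + 4) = t^2*(t - 1)*(t + 2)*(t + 4)*(t + 1)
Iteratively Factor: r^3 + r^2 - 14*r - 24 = (r + 3)*(r^2 - 2*r - 8) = (r + 2)*(r + 3)*(r - 4)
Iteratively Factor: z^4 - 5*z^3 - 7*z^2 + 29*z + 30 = (z - 3)*(z^3 - 2*z^2 - 13*z - 10) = (z - 3)*(z + 2)*(z^2 - 4*z - 5) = (z - 3)*(z + 1)*(z + 2)*(z - 5)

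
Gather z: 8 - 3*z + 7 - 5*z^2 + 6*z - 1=-5*z^2 + 3*z + 14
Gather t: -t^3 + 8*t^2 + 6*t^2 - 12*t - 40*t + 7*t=-t^3 + 14*t^2 - 45*t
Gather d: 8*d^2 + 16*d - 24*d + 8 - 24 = 8*d^2 - 8*d - 16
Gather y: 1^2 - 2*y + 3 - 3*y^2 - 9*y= -3*y^2 - 11*y + 4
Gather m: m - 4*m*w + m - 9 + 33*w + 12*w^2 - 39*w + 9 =m*(2 - 4*w) + 12*w^2 - 6*w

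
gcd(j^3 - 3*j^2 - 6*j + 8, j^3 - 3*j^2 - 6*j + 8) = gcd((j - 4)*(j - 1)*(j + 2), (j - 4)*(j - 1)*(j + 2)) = j^3 - 3*j^2 - 6*j + 8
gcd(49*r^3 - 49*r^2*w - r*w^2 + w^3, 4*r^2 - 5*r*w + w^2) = r - w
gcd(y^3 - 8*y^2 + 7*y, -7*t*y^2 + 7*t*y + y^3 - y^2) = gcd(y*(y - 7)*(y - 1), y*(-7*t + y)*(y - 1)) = y^2 - y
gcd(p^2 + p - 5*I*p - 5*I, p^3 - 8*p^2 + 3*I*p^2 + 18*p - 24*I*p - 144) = 1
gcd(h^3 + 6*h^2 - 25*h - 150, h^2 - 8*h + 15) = h - 5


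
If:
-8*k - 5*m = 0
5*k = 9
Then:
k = 9/5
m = -72/25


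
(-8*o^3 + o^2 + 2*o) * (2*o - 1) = -16*o^4 + 10*o^3 + 3*o^2 - 2*o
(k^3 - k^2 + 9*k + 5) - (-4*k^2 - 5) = k^3 + 3*k^2 + 9*k + 10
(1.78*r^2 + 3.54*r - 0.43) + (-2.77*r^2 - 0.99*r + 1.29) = -0.99*r^2 + 2.55*r + 0.86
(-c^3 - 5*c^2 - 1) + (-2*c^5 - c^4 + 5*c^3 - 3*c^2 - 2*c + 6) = -2*c^5 - c^4 + 4*c^3 - 8*c^2 - 2*c + 5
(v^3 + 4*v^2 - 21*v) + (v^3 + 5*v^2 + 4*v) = 2*v^3 + 9*v^2 - 17*v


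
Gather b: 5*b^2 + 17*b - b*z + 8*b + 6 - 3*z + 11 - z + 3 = 5*b^2 + b*(25 - z) - 4*z + 20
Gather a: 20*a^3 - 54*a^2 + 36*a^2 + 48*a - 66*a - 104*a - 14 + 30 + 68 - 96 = 20*a^3 - 18*a^2 - 122*a - 12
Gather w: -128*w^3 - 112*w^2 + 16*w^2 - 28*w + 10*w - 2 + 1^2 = -128*w^3 - 96*w^2 - 18*w - 1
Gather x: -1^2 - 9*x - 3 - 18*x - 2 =-27*x - 6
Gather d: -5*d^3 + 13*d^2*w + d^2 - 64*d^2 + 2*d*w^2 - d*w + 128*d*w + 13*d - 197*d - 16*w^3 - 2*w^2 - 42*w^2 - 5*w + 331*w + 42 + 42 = -5*d^3 + d^2*(13*w - 63) + d*(2*w^2 + 127*w - 184) - 16*w^3 - 44*w^2 + 326*w + 84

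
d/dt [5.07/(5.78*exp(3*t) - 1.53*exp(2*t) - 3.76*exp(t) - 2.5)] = (-87.9138*exp(2*t) + 15.5142*exp(t) + 19.0632)*exp(t)/(-5.78*exp(3*t) + 1.53*exp(2*t) + 3.76*exp(t) + 2.5)^2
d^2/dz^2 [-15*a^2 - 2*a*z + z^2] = 2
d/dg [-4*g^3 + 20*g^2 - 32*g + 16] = -12*g^2 + 40*g - 32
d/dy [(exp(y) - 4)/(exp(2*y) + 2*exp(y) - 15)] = (-2*(exp(y) - 4)*(exp(y) + 1) + exp(2*y) + 2*exp(y) - 15)*exp(y)/(exp(2*y) + 2*exp(y) - 15)^2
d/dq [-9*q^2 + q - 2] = 1 - 18*q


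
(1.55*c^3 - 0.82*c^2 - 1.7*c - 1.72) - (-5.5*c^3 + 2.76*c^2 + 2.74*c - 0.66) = 7.05*c^3 - 3.58*c^2 - 4.44*c - 1.06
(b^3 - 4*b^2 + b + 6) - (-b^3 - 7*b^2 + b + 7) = 2*b^3 + 3*b^2 - 1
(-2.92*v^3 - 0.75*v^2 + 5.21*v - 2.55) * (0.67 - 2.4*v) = 7.008*v^4 - 0.1564*v^3 - 13.0065*v^2 + 9.6107*v - 1.7085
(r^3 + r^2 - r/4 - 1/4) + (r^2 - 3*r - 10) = r^3 + 2*r^2 - 13*r/4 - 41/4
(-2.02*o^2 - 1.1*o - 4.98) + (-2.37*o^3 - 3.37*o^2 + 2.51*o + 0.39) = -2.37*o^3 - 5.39*o^2 + 1.41*o - 4.59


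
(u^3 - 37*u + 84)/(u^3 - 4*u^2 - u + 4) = (u^2 + 4*u - 21)/(u^2 - 1)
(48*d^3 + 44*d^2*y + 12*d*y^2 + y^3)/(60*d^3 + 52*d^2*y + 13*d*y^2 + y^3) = (4*d + y)/(5*d + y)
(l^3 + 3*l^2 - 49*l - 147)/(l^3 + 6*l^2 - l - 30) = (l^2 - 49)/(l^2 + 3*l - 10)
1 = 1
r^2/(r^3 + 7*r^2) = 1/(r + 7)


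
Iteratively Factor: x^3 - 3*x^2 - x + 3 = (x - 3)*(x^2 - 1) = (x - 3)*(x + 1)*(x - 1)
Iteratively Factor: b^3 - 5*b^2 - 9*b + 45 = (b + 3)*(b^2 - 8*b + 15) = (b - 5)*(b + 3)*(b - 3)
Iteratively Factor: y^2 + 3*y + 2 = (y + 2)*(y + 1)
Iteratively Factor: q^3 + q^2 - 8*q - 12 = (q + 2)*(q^2 - q - 6) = (q - 3)*(q + 2)*(q + 2)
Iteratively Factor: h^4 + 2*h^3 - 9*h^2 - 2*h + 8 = (h - 1)*(h^3 + 3*h^2 - 6*h - 8) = (h - 2)*(h - 1)*(h^2 + 5*h + 4) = (h - 2)*(h - 1)*(h + 1)*(h + 4)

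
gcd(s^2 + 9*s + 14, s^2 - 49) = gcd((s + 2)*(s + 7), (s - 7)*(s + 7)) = s + 7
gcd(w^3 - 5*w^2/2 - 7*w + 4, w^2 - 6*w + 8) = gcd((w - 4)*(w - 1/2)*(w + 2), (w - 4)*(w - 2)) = w - 4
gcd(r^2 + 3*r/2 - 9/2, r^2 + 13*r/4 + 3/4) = r + 3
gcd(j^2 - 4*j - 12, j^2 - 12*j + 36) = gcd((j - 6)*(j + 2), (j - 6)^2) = j - 6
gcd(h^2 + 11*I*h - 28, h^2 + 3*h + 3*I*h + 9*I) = 1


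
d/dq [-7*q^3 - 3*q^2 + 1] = 3*q*(-7*q - 2)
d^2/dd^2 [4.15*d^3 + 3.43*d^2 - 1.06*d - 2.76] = 24.9*d + 6.86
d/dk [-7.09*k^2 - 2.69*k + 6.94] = -14.18*k - 2.69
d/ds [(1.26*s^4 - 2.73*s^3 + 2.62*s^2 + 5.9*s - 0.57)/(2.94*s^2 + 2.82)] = (7.4088*s^5 - 8.0262*s^4 + 14.2128*s^3 - 40.4418*s^2 + 18.1284*s + 16.638)/(8.6436*s^4 + 16.5816*s^2 + 7.9524)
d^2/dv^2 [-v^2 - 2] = -2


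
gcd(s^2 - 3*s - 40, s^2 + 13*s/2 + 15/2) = s + 5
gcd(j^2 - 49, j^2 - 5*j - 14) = j - 7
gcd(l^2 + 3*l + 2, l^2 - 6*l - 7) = l + 1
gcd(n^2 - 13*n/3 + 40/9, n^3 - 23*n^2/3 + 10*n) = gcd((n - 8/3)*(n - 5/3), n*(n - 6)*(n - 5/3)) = n - 5/3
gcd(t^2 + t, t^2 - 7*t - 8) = t + 1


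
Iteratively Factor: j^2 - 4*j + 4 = (j - 2)*(j - 2)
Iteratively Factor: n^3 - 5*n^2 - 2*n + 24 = (n - 3)*(n^2 - 2*n - 8) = (n - 3)*(n + 2)*(n - 4)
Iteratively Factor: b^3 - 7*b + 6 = (b - 1)*(b^2 + b - 6) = (b - 2)*(b - 1)*(b + 3)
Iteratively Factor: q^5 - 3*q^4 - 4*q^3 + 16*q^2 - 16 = (q - 2)*(q^4 - q^3 - 6*q^2 + 4*q + 8) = (q - 2)*(q + 2)*(q^3 - 3*q^2 + 4) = (q - 2)*(q + 1)*(q + 2)*(q^2 - 4*q + 4) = (q - 2)^2*(q + 1)*(q + 2)*(q - 2)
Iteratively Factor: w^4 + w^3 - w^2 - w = (w)*(w^3 + w^2 - w - 1) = w*(w - 1)*(w^2 + 2*w + 1) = w*(w - 1)*(w + 1)*(w + 1)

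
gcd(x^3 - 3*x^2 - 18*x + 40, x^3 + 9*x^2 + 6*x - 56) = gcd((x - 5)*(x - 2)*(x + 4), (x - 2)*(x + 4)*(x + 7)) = x^2 + 2*x - 8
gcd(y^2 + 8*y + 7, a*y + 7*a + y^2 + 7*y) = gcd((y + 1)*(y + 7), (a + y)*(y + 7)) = y + 7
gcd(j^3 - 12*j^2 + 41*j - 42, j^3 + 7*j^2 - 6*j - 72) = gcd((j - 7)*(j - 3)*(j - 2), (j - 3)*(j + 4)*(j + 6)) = j - 3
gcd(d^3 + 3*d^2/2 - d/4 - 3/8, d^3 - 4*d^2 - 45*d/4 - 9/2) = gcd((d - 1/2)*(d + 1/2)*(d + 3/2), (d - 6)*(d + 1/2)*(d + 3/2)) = d^2 + 2*d + 3/4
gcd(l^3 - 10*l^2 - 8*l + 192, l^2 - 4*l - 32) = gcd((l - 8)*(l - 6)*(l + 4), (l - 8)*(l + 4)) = l^2 - 4*l - 32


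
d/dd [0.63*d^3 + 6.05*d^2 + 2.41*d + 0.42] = 1.89*d^2 + 12.1*d + 2.41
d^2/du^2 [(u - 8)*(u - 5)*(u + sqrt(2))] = 6*u - 26 + 2*sqrt(2)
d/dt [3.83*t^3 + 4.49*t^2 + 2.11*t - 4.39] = 11.49*t^2 + 8.98*t + 2.11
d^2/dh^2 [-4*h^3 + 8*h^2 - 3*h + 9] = 16 - 24*h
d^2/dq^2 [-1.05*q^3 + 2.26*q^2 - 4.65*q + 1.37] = 4.52 - 6.3*q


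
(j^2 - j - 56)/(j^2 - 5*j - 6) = (-j^2 + j + 56)/(-j^2 + 5*j + 6)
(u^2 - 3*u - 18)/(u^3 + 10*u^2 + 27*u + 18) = (u - 6)/(u^2 + 7*u + 6)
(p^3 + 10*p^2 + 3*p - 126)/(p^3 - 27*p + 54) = (p + 7)/(p - 3)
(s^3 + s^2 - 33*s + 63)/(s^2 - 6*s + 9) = s + 7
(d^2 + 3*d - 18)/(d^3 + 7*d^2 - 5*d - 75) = (d + 6)/(d^2 + 10*d + 25)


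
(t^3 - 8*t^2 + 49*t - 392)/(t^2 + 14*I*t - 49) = (t^2 - t*(8 + 7*I) + 56*I)/(t + 7*I)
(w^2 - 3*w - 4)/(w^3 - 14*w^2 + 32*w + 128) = (w^2 - 3*w - 4)/(w^3 - 14*w^2 + 32*w + 128)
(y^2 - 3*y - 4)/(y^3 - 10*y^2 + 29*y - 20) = (y + 1)/(y^2 - 6*y + 5)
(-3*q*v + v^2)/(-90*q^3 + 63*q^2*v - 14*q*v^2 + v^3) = v/(30*q^2 - 11*q*v + v^2)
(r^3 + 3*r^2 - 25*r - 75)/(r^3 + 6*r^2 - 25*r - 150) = (r + 3)/(r + 6)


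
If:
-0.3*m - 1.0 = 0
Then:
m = -3.33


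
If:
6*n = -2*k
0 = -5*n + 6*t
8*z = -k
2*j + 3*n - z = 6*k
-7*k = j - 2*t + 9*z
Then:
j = 0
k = 0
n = 0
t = 0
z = 0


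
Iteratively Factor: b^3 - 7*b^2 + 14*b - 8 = (b - 1)*(b^2 - 6*b + 8) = (b - 4)*(b - 1)*(b - 2)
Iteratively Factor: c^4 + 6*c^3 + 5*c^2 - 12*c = (c + 3)*(c^3 + 3*c^2 - 4*c) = (c - 1)*(c + 3)*(c^2 + 4*c) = c*(c - 1)*(c + 3)*(c + 4)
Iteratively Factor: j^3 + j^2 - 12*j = (j - 3)*(j^2 + 4*j) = j*(j - 3)*(j + 4)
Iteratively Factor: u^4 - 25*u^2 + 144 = (u - 3)*(u^3 + 3*u^2 - 16*u - 48) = (u - 3)*(u + 3)*(u^2 - 16) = (u - 4)*(u - 3)*(u + 3)*(u + 4)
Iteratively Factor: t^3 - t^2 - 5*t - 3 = (t + 1)*(t^2 - 2*t - 3) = (t + 1)^2*(t - 3)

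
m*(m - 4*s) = m^2 - 4*m*s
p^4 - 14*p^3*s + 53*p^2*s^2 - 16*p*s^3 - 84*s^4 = (p - 7*s)*(p - 6*s)*(p - 2*s)*(p + s)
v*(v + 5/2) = v^2 + 5*v/2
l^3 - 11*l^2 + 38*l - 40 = (l - 5)*(l - 4)*(l - 2)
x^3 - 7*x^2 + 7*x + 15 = (x - 5)*(x - 3)*(x + 1)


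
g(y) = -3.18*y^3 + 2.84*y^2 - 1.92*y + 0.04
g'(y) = -9.54*y^2 + 5.68*y - 1.92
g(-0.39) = 1.41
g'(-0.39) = -5.59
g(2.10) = -20.92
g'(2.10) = -32.06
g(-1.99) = 40.17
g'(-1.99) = -51.00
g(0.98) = -2.11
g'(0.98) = -5.52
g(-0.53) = 2.33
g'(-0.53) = -7.61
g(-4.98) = 472.78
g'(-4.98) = -266.80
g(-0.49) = 2.04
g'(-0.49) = -6.99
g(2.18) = -23.59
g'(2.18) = -34.88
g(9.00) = -2105.42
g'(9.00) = -723.54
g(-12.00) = 5927.08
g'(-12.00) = -1443.84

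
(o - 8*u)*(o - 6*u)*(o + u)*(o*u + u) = o^4*u - 13*o^3*u^2 + o^3*u + 34*o^2*u^3 - 13*o^2*u^2 + 48*o*u^4 + 34*o*u^3 + 48*u^4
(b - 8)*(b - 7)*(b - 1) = b^3 - 16*b^2 + 71*b - 56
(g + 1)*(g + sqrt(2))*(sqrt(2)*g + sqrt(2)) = sqrt(2)*g^3 + 2*g^2 + 2*sqrt(2)*g^2 + sqrt(2)*g + 4*g + 2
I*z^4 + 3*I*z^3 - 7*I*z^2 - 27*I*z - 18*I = (z - 3)*(z + 2)*(z + 3)*(I*z + I)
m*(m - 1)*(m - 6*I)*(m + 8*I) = m^4 - m^3 + 2*I*m^3 + 48*m^2 - 2*I*m^2 - 48*m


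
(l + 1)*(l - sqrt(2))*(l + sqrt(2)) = l^3 + l^2 - 2*l - 2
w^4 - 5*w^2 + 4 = (w - 2)*(w - 1)*(w + 1)*(w + 2)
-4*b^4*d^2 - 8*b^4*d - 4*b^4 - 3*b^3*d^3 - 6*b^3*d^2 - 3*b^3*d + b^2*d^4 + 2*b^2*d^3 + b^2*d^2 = (-4*b + d)*(b + d)*(b*d + b)^2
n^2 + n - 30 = (n - 5)*(n + 6)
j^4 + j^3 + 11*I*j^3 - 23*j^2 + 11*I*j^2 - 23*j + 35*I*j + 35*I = (j + 1)*(j - I)*(j + 5*I)*(j + 7*I)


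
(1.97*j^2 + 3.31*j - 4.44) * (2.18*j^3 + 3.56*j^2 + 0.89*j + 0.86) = 4.2946*j^5 + 14.229*j^4 + 3.8577*j^3 - 11.1663*j^2 - 1.105*j - 3.8184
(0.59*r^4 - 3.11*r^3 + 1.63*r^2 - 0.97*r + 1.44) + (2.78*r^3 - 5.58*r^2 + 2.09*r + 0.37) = 0.59*r^4 - 0.33*r^3 - 3.95*r^2 + 1.12*r + 1.81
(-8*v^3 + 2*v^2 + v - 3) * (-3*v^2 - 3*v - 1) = 24*v^5 + 18*v^4 - v^3 + 4*v^2 + 8*v + 3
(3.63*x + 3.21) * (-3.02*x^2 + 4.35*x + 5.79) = -10.9626*x^3 + 6.0963*x^2 + 34.9812*x + 18.5859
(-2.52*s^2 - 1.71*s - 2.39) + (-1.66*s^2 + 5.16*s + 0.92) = -4.18*s^2 + 3.45*s - 1.47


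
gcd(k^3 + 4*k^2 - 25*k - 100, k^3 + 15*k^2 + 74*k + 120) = k^2 + 9*k + 20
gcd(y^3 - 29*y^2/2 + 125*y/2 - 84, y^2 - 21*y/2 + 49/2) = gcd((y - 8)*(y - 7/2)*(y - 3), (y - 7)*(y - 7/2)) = y - 7/2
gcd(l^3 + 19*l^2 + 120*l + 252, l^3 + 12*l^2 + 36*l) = l^2 + 12*l + 36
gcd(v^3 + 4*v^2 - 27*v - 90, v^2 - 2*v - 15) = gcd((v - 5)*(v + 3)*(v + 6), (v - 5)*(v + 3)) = v^2 - 2*v - 15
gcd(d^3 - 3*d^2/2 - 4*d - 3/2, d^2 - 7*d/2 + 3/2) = d - 3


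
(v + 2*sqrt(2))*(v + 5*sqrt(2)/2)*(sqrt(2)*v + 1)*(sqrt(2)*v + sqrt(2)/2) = 2*v^4 + v^3 + 10*sqrt(2)*v^3 + 5*sqrt(2)*v^2 + 29*v^2 + 10*sqrt(2)*v + 29*v/2 + 5*sqrt(2)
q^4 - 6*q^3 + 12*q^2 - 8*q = q*(q - 2)^3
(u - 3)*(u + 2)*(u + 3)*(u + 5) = u^4 + 7*u^3 + u^2 - 63*u - 90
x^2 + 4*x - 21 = (x - 3)*(x + 7)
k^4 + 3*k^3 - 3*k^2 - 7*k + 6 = (k - 1)^2*(k + 2)*(k + 3)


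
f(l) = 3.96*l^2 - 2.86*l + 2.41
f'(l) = 7.92*l - 2.86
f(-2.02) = 24.35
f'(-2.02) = -18.86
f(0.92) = 3.13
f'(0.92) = 4.43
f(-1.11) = 10.46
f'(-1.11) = -11.65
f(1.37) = 5.92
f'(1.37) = 7.99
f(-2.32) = 30.36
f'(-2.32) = -21.23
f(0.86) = 2.88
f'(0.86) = 3.95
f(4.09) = 56.96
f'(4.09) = 29.53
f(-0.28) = 3.52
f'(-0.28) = -5.08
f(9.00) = 297.43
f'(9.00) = 68.42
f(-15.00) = 936.31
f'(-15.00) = -121.66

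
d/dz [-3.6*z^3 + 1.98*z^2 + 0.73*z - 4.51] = -10.8*z^2 + 3.96*z + 0.73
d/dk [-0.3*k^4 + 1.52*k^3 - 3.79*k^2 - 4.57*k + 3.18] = -1.2*k^3 + 4.56*k^2 - 7.58*k - 4.57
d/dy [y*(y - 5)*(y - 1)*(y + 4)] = 4*y^3 - 6*y^2 - 38*y + 20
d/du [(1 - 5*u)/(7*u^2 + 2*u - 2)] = (35*u^2 - 14*u + 8)/(49*u^4 + 28*u^3 - 24*u^2 - 8*u + 4)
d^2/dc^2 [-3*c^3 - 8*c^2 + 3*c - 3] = -18*c - 16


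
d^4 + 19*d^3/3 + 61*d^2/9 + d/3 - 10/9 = (d - 1/3)*(d + 2/3)*(d + 1)*(d + 5)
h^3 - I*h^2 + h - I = (h - I)^2*(h + I)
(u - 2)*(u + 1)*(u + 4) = u^3 + 3*u^2 - 6*u - 8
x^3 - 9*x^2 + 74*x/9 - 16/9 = (x - 8)*(x - 2/3)*(x - 1/3)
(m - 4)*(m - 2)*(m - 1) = m^3 - 7*m^2 + 14*m - 8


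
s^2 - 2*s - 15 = (s - 5)*(s + 3)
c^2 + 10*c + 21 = (c + 3)*(c + 7)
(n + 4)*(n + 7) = n^2 + 11*n + 28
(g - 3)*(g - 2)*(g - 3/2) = g^3 - 13*g^2/2 + 27*g/2 - 9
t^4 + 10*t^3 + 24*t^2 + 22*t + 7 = (t + 1)^3*(t + 7)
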